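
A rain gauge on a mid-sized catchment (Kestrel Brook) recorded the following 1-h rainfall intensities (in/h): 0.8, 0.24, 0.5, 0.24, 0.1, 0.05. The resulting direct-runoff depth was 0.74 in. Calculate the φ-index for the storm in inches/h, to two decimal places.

Only the 2 blocks with intensity above φ contribute runoff: 0.8, 0.5 in/h.
Σ(I−φ)·Δt = d  ⇒  (0.8+0.5 − 2φ)·1 = 0.74
φ = (1.300 − 0.74/1) / 2 = 0.28 in/h.

φ ≈ 0.28 in/h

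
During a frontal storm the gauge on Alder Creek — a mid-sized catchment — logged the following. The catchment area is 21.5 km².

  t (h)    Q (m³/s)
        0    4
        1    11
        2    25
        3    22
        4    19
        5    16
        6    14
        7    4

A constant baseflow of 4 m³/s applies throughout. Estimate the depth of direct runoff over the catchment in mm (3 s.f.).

d ≈ 13.9 mm

Direct runoff: 0.0, 7.0, 21.0, 18.0, 15.0, 12.0, 10.0, 0.0 m³/s; ΣQ_DR = 83.00 m³/s.
V = ΣQ_DR · Δt = 83.00 × 3600 s = 2.988 × 10^5 m³.
Over A = 21.5 km², depth = V / A = 13.9 mm.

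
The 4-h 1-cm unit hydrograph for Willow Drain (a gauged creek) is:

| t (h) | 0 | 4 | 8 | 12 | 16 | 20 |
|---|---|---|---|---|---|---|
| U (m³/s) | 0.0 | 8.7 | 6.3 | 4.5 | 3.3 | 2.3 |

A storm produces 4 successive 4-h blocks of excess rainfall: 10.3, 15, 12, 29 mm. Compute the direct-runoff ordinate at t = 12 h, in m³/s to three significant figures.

By discrete convolution, Q_j = Σ (P_i / 10 mm) · U_{j−i}.
At t = 12 h (j=3): Q = (10.3/10)·4.5 + (15/10)·6.3 + (12/10)·8.7 + (29/10)·0.0 = 24.5 m³/s.

Q ≈ 24.5 m³/s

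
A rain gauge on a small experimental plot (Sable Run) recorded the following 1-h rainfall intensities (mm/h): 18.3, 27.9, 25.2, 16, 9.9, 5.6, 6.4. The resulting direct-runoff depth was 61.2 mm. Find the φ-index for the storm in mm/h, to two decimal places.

Only the 5 blocks with intensity above φ contribute runoff: 18.3, 27.9, 25.2, 16, 9.9 mm/h.
Σ(I−φ)·Δt = d  ⇒  (18.3+27.9+25.2+16+9.9 − 5φ)·1 = 61.2
φ = (97.30 − 61.2/1) / 5 = 7.22 mm/h.

φ ≈ 7.22 mm/h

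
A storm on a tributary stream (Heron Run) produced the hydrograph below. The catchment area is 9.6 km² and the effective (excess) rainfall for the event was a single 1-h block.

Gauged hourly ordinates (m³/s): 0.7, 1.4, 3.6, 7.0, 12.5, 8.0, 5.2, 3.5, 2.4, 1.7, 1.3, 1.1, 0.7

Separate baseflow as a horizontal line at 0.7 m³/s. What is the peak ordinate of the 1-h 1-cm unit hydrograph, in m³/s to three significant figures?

U_p ≈ 7.87 m³/s

Direct runoff: 0.0, 0.7, 2.9, 6.3, 11.8, 7.3, 4.5, 2.8, 1.7, 1.0, 0.6, 0.4, 0.0 m³/s; ΣQ_DR = 40.00 m³/s, peak = 11.8 m³/s.
Runoff depth d = ΣQ_DR·Δt / A = 40.00 × 3600 / (9.6 km²) = 15.00 mm.
The 1-cm UH is the DRH scaled by (10 mm)/d, so U_p = 11.8 × 10/15.00 = 7.87 m³/s.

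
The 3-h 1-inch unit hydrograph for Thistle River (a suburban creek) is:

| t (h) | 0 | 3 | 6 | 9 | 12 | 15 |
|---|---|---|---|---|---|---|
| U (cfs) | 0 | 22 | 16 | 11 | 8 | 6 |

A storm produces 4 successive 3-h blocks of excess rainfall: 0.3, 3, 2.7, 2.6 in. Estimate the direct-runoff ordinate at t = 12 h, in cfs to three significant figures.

Q ≈ 136 cfs

By discrete convolution, Q_j = Σ (P_i / 1 in) · U_{j−i}.
At t = 12 h (j=4): Q = (0.3/1)·8 + (3/1)·11 + (2.7/1)·16 + (2.6/1)·22 = 136 cfs.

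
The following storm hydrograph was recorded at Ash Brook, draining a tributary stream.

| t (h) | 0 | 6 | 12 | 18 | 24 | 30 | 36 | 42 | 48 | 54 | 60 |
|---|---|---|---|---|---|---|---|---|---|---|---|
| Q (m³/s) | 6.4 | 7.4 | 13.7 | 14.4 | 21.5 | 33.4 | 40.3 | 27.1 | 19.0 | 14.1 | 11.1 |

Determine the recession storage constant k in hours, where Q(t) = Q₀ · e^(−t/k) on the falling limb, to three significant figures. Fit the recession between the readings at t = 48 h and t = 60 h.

k ≈ 22.3 h

On the falling limb, Q drops from 19.0 to 11.1 m³/s between t = 48 h and t = 60 h (Δt = 12 h).
k = −Δt / ln(Q₂/Q₁) = −12 / ln(11.1/19.0) = 22.3 h.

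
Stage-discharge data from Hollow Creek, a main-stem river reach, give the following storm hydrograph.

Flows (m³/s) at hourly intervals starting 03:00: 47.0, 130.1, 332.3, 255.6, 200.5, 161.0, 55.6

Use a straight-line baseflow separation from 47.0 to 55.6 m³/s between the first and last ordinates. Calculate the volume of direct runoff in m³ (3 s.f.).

V ≈ 2.96 × 10^6 m³

Direct-runoff ordinates (Q − Q_b): 0.00, 81.67, 282.43, 204.30, 147.77, 106.83, 0.00 m³/s.
ΣQ_DR = 823.0 m³/s.
With Δt = 1 h = 3600 s, V = ΣQ_DR · Δt = 823.0 × 3600 = 2.96 × 10^6 m³.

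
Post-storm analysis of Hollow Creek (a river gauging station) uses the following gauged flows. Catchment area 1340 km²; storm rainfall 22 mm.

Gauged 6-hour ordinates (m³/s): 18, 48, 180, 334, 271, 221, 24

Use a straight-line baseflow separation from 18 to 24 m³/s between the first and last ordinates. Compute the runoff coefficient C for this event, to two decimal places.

C ≈ 0.70

ΣQ_DR = 949.0 m³/s; V = ΣQ_DR·Δt = 2.050 × 10^7 m³.
Runoff depth d = V / A = 15.30 mm.
C = d / P = 15.30 / 22 = 0.70.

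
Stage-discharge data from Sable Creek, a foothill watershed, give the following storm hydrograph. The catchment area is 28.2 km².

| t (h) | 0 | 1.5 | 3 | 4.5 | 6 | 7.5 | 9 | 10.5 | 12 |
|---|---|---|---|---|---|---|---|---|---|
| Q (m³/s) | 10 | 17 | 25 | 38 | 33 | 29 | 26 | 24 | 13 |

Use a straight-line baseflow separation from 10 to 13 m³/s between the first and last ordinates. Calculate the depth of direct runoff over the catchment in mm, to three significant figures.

d ≈ 21.4 mm

Direct runoff: 0.00, 6.62, 14.25, 26.88, 21.50, 17.12, 13.75, 11.38, 0.00 m³/s; ΣQ_DR = 111.5 m³/s.
V = ΣQ_DR · Δt = 111.5 × 5400 s = 6.021 × 10^5 m³.
Over A = 28.2 km², depth = V / A = 21.4 mm.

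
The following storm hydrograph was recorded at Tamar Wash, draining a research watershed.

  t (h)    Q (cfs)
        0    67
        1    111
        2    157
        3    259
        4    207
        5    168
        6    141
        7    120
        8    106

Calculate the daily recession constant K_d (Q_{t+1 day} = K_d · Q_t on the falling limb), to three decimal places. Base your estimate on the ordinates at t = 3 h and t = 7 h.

K_d ≈ 0.010

Between t = 3 h and t = 7 h the flow falls from 259 to 120 cfs over 4×1 h = 4 h.
Per-interval ratio K = (120/259)^(1/4) = 0.8250; K_d = K^(24/1) = 0.010.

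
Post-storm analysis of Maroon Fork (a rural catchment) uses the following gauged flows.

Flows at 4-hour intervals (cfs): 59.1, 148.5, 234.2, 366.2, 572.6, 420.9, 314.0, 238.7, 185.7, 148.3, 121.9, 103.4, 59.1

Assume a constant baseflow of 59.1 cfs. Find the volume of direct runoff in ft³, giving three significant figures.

Direct-runoff ordinates (Q − Q_b): 0.0, 89.4, 175.1, 307.1, 513.5, 361.8, 254.9, 179.6, 126.6, 89.2, 62.8, 44.3, 0.0 cfs.
ΣQ_DR = 2204 cfs.
With Δt = 4 h = 14400 s, V = ΣQ_DR · Δt = 2204 × 14400 = 3.17 × 10^7 ft³.

V ≈ 3.17 × 10^7 ft³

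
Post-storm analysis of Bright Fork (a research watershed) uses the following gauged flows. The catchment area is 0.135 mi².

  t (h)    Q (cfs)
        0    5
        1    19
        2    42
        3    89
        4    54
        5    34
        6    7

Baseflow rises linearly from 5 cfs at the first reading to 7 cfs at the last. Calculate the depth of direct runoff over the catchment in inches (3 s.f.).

d ≈ 2.39 in

Direct runoff: 0.00, 13.67, 36.33, 83.00, 47.67, 27.33, 0.00 cfs; ΣQ_DR = 208.0 cfs.
V = ΣQ_DR · Δt = 208.0 × 3600 s = 7.488 × 10^5 ft³.
Over A = 0.135 mi², depth = V / A = 2.39 in.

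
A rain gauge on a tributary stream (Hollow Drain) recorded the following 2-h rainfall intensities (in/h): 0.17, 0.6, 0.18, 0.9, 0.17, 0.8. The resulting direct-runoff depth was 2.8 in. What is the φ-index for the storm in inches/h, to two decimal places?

φ ≈ 0.30 in/h

Only the 3 blocks with intensity above φ contribute runoff: 0.6, 0.9, 0.8 in/h.
Σ(I−φ)·Δt = d  ⇒  (0.6+0.9+0.8 − 3φ)·2 = 2.8
φ = (2.300 − 2.8/2) / 3 = 0.30 in/h.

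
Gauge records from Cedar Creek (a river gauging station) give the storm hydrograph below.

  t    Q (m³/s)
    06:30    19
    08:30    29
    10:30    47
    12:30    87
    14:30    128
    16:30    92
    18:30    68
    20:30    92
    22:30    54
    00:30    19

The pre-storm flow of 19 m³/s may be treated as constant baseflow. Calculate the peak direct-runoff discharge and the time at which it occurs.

Subtracting baseflow gives direct-runoff ordinates: 0.0, 10.0, 28.0, 68.0, 109.0, 73.0, 49.0, 73.0, 35.0, 0.0 m³/s.
The maximum is 109.0 m³/s, occurring at the reading for t = 14:30.

Q_p = 109.0 m³/s at t = 14:30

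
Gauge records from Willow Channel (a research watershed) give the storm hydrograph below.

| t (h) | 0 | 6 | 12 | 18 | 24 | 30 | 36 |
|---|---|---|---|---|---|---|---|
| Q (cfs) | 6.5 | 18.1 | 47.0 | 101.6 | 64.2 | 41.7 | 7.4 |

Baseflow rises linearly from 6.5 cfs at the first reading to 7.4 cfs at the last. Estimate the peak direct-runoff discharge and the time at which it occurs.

Q_p = 94.65 cfs at t = 18 h

Subtracting baseflow gives direct-runoff ordinates: 0.00, 11.45, 40.20, 94.65, 57.10, 34.45, 0.00 cfs.
The maximum is 94.65 cfs, occurring at the reading for t = 18 h.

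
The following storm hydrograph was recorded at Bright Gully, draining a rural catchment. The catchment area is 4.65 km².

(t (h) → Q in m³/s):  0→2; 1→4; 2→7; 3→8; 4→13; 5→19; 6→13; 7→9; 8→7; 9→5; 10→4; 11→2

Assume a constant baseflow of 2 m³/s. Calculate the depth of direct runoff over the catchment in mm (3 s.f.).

d ≈ 53.4 mm

Direct runoff: 0.0, 2.0, 5.0, 6.0, 11.0, 17.0, 11.0, 7.0, 5.0, 3.0, 2.0, 0.0 m³/s; ΣQ_DR = 69.00 m³/s.
V = ΣQ_DR · Δt = 69.00 × 3600 s = 2.484 × 10^5 m³.
Over A = 4.65 km², depth = V / A = 53.4 mm.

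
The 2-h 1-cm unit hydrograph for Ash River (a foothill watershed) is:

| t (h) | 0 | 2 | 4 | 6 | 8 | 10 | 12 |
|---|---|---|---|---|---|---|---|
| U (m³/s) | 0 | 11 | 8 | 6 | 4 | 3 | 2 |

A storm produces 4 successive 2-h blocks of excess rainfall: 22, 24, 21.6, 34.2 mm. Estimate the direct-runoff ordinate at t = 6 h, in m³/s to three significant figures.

By discrete convolution, Q_j = Σ (P_i / 10 mm) · U_{j−i}.
At t = 6 h (j=3): Q = (22/10)·6 + (24/10)·8 + (21.6/10)·11 + (34.2/10)·0 = 56.2 m³/s.

Q ≈ 56.2 m³/s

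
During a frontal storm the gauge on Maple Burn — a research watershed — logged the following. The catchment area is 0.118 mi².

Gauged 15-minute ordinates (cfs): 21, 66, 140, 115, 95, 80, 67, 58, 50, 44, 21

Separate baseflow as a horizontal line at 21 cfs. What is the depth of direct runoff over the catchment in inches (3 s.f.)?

d ≈ 1.73 in

Direct runoff: 0.0, 45.0, 119.0, 94.0, 74.0, 59.0, 46.0, 37.0, 29.0, 23.0, 0.0 cfs; ΣQ_DR = 526.0 cfs.
V = ΣQ_DR · Δt = 526.0 × 900 s = 4.734 × 10^5 ft³.
Over A = 0.118 mi², depth = V / A = 1.73 in.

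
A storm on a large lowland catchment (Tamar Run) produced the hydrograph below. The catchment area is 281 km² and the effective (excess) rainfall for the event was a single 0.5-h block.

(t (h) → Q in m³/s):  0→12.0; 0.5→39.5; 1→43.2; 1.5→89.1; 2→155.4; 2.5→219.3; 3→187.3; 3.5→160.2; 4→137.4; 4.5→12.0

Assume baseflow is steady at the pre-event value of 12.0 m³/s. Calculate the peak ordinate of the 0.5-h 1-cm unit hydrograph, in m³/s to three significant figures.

Direct runoff: 0.0, 27.5, 31.2, 77.1, 143.4, 207.3, 175.3, 148.2, 125.4, 0.0 m³/s; ΣQ_DR = 935.4 m³/s, peak = 207.3 m³/s.
Runoff depth d = ΣQ_DR·Δt / A = 935.4 × 1800 / (281 km²) = 5.992 mm.
The 1-cm UH is the DRH scaled by (10 mm)/d, so U_p = 207.3 × 10/5.992 = 346 m³/s.

U_p ≈ 346 m³/s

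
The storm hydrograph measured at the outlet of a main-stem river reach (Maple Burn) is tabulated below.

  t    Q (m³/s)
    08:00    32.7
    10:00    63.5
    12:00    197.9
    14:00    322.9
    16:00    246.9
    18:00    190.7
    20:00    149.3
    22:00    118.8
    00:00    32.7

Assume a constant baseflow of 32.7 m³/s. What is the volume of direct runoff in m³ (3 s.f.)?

Direct-runoff ordinates (Q − Q_b): 0.0, 30.8, 165.2, 290.2, 214.2, 158.0, 116.6, 86.1, 0.0 m³/s.
ΣQ_DR = 1061 m³/s.
With Δt = 2 h = 7200 s, V = ΣQ_DR · Δt = 1061 × 7200 = 7.64 × 10^6 m³.

V ≈ 7.64 × 10^6 m³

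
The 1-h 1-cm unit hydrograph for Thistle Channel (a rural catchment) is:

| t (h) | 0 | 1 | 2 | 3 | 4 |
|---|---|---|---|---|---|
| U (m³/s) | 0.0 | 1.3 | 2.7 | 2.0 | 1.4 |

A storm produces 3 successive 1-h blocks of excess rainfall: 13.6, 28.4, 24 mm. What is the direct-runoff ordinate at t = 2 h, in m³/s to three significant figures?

By discrete convolution, Q_j = Σ (P_i / 10 mm) · U_{j−i}.
At t = 2 h (j=2): Q = (13.6/10)·2.7 + (28.4/10)·1.3 + (24/10)·0.0 = 7.36 m³/s.

Q ≈ 7.36 m³/s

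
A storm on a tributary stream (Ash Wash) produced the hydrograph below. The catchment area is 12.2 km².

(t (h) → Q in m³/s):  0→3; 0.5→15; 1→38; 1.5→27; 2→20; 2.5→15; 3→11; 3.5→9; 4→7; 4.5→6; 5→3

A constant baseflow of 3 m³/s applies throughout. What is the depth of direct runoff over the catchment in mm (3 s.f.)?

Direct runoff: 0.0, 12.0, 35.0, 24.0, 17.0, 12.0, 8.0, 6.0, 4.0, 3.0, 0.0 m³/s; ΣQ_DR = 121.0 m³/s.
V = ΣQ_DR · Δt = 121.0 × 1800 s = 2.178 × 10^5 m³.
Over A = 12.2 km², depth = V / A = 17.9 mm.

d ≈ 17.9 mm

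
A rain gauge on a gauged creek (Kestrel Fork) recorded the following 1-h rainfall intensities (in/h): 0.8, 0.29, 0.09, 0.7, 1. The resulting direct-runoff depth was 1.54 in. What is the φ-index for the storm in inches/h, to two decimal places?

φ ≈ 0.32 in/h

Only the 3 blocks with intensity above φ contribute runoff: 0.8, 0.7, 1 in/h.
Σ(I−φ)·Δt = d  ⇒  (0.8+0.7+1 − 3φ)·1 = 1.54
φ = (2.500 − 1.54/1) / 3 = 0.32 in/h.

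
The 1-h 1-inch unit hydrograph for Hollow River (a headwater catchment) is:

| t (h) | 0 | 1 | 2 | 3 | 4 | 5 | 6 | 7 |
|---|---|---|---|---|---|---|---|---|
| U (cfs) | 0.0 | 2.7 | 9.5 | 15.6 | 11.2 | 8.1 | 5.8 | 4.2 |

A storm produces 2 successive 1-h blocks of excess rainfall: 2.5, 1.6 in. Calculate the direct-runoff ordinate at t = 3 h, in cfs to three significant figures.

Q ≈ 54.2 cfs

By discrete convolution, Q_j = Σ (P_i / 1 in) · U_{j−i}.
At t = 3 h (j=3): Q = (2.5/1)·15.6 + (1.6/1)·9.5 = 54.2 cfs.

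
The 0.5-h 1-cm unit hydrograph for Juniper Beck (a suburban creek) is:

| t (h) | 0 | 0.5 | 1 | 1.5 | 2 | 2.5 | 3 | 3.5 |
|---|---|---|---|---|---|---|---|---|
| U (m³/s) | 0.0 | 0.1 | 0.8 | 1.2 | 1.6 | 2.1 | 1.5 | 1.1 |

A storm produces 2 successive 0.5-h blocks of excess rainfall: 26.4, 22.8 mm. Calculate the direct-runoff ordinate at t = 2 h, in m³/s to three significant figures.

Q ≈ 6.96 m³/s

By discrete convolution, Q_j = Σ (P_i / 10 mm) · U_{j−i}.
At t = 2 h (j=4): Q = (26.4/10)·1.6 + (22.8/10)·1.2 = 6.96 m³/s.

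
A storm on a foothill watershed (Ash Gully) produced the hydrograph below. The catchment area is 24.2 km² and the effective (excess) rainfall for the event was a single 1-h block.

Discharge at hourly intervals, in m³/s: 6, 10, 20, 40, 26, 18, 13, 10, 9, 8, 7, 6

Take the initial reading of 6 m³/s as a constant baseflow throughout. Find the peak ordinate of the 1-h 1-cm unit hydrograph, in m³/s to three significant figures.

Direct runoff: 0.0, 4.0, 14.0, 34.0, 20.0, 12.0, 7.0, 4.0, 3.0, 2.0, 1.0, 0.0 m³/s; ΣQ_DR = 101.0 m³/s, peak = 34.0 m³/s.
Runoff depth d = ΣQ_DR·Δt / A = 101.0 × 3600 / (24.2 km²) = 15.02 mm.
The 1-cm UH is the DRH scaled by (10 mm)/d, so U_p = 34.0 × 10/15.02 = 22.6 m³/s.

U_p ≈ 22.6 m³/s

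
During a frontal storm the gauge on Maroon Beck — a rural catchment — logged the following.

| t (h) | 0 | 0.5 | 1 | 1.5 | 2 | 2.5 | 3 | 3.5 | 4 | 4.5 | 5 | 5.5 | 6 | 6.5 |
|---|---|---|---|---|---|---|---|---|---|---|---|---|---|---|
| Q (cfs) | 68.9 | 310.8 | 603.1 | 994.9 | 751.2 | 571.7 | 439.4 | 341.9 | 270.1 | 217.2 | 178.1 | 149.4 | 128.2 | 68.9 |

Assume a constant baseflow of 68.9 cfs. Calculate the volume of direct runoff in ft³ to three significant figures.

Direct-runoff ordinates (Q − Q_b): 0.0, 241.9, 534.2, 926.0, 682.3, 502.8, 370.5, 273.0, 201.2, 148.3, 109.2, 80.5, 59.3, 0.0 cfs.
ΣQ_DR = 4129 cfs.
With Δt = 0.5 h = 1800 s, V = ΣQ_DR · Δt = 4129 × 1800 = 7.43 × 10^6 ft³.

V ≈ 7.43 × 10^6 ft³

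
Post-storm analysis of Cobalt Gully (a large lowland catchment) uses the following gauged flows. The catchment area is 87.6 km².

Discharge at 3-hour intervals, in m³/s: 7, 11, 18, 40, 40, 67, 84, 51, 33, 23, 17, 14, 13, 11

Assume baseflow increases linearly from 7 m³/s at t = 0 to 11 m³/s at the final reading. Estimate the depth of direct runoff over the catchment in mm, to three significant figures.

Direct runoff: 0.00, 3.69, 10.38, 32.08, 31.77, 58.46, 75.15, 41.85, 23.54, 13.23, 6.92, 3.62, 2.31, 0.00 m³/s; ΣQ_DR = 303.0 m³/s.
V = ΣQ_DR · Δt = 303.0 × 10800 s = 3.272 × 10^6 m³.
Over A = 87.6 km², depth = V / A = 37.4 mm.

d ≈ 37.4 mm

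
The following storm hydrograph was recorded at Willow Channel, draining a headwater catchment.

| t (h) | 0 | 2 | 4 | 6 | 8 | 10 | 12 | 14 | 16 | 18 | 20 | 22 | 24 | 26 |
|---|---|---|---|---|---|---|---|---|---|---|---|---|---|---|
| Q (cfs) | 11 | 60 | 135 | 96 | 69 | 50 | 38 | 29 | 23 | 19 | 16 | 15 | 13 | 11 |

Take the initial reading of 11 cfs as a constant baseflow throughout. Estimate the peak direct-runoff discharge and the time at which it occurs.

Subtracting baseflow gives direct-runoff ordinates: 0.0, 49.0, 124.0, 85.0, 58.0, 39.0, 27.0, 18.0, 12.0, 8.0, 5.0, 4.0, 2.0, 0.0 cfs.
The maximum is 124.0 cfs, occurring at the reading for t = 4 h.

Q_p = 124.0 cfs at t = 4 h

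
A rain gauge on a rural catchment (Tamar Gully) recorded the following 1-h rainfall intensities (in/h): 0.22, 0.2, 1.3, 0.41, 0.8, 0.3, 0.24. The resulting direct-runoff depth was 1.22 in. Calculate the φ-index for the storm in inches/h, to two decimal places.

Only the 2 blocks with intensity above φ contribute runoff: 1.3, 0.8 in/h.
Σ(I−φ)·Δt = d  ⇒  (1.3+0.8 − 2φ)·1 = 1.22
φ = (2.100 − 1.22/1) / 2 = 0.44 in/h.

φ ≈ 0.44 in/h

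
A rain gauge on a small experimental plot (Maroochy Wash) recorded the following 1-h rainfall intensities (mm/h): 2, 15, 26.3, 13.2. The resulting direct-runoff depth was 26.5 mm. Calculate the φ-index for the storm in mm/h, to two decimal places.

Only the 3 blocks with intensity above φ contribute runoff: 15, 26.3, 13.2 mm/h.
Σ(I−φ)·Δt = d  ⇒  (15+26.3+13.2 − 3φ)·1 = 26.5
φ = (54.50 − 26.5/1) / 3 = 9.33 mm/h.

φ ≈ 9.33 mm/h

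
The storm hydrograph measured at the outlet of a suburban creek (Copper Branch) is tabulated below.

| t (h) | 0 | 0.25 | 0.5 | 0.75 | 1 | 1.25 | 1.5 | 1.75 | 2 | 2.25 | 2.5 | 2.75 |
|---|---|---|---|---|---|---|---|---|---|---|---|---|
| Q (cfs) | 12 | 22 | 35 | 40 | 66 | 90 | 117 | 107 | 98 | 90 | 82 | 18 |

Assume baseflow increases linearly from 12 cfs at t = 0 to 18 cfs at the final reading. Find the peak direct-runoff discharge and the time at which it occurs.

Subtracting baseflow gives direct-runoff ordinates: 0.00, 9.45, 21.91, 26.36, 51.82, 75.27, 101.73, 91.18, 81.64, 73.09, 64.55, 0.00 cfs.
The maximum is 101.73 cfs, occurring at the reading for t = 1.5 h.

Q_p = 101.73 cfs at t = 1.5 h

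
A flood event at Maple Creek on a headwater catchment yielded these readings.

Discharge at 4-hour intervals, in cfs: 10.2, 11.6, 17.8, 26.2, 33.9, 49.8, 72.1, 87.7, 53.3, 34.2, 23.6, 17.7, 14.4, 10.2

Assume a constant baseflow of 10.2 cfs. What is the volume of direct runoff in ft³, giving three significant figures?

Direct-runoff ordinates (Q − Q_b): 0.0, 1.4, 7.6, 16.0, 23.7, 39.6, 61.9, 77.5, 43.1, 24.0, 13.4, 7.5, 4.2, 0.0 cfs.
ΣQ_DR = 319.9 cfs.
With Δt = 4 h = 14400 s, V = ΣQ_DR · Δt = 319.9 × 14400 = 4.61 × 10^6 ft³.

V ≈ 4.61 × 10^6 ft³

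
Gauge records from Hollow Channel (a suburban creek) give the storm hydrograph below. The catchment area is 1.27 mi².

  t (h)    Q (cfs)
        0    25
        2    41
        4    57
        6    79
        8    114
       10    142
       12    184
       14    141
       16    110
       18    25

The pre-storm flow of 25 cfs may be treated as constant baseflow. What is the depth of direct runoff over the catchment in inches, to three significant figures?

d ≈ 1.63 in

Direct runoff: 0.0, 16.0, 32.0, 54.0, 89.0, 117.0, 159.0, 116.0, 85.0, 0.0 cfs; ΣQ_DR = 668.0 cfs.
V = ΣQ_DR · Δt = 668.0 × 7200 s = 4.810 × 10^6 ft³.
Over A = 1.27 mi², depth = V / A = 1.63 in.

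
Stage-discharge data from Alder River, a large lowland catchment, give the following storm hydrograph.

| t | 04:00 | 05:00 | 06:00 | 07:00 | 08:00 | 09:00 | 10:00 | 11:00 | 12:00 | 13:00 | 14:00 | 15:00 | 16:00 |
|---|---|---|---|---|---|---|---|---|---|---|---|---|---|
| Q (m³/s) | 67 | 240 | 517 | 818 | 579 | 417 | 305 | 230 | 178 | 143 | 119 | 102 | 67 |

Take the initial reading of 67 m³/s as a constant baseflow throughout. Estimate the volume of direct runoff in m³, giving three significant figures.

Direct-runoff ordinates (Q − Q_b): 0.0, 173.0, 450.0, 751.0, 512.0, 350.0, 238.0, 163.0, 111.0, 76.0, 52.0, 35.0, 0.0 m³/s.
ΣQ_DR = 2911 m³/s.
With Δt = 1 h = 3600 s, V = ΣQ_DR · Δt = 2911 × 3600 = 1.05 × 10^7 m³.

V ≈ 1.05 × 10^7 m³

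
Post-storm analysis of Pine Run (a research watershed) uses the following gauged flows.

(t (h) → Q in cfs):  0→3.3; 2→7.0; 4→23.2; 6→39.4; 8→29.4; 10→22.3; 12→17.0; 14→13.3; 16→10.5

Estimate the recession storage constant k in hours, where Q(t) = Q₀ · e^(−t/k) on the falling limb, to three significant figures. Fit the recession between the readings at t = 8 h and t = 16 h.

On the falling limb, Q drops from 29.4 to 10.5 cfs between t = 8 h and t = 16 h (Δt = 8 h).
k = −Δt / ln(Q₂/Q₁) = −8 / ln(10.5/29.4) = 7.77 h.

k ≈ 7.77 h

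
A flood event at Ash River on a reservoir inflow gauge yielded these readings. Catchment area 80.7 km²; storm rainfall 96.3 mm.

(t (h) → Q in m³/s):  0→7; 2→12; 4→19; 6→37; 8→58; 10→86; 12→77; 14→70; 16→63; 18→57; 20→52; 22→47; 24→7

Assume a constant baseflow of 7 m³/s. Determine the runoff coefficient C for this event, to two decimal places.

C ≈ 0.46

ΣQ_DR = 501.0 m³/s; V = ΣQ_DR·Δt = 3.607 × 10^6 m³.
Runoff depth d = V / A = 44.70 mm.
C = d / P = 44.70 / 96.3 = 0.46.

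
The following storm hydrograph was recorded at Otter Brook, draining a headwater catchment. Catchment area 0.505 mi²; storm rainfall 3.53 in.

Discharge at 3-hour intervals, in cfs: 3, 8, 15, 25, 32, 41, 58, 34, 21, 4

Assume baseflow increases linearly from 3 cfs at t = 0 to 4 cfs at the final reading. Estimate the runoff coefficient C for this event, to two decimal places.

C ≈ 0.54

ΣQ_DR = 206.0 cfs; V = ΣQ_DR·Δt = 2.225 × 10^6 ft³.
Runoff depth d = V / A = 1.896 in.
C = d / P = 1.896 / 3.53 = 0.54.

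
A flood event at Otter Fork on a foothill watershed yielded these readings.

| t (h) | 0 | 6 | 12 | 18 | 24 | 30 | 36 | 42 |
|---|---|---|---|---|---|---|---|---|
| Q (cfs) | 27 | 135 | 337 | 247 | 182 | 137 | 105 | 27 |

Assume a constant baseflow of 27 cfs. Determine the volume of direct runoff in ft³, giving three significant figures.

Direct-runoff ordinates (Q − Q_b): 0.0, 108.0, 310.0, 220.0, 155.0, 110.0, 78.0, 0.0 cfs.
ΣQ_DR = 981.0 cfs.
With Δt = 6 h = 21600 s, V = ΣQ_DR · Δt = 981.0 × 21600 = 2.12 × 10^7 ft³.

V ≈ 2.12 × 10^7 ft³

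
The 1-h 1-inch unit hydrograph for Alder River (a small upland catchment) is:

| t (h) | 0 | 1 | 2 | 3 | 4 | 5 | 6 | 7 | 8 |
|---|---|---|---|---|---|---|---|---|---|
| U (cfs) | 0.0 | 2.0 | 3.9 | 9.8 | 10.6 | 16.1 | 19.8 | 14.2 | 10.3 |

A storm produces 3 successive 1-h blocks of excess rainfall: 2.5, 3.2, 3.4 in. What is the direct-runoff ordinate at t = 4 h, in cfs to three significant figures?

Q ≈ 71.1 cfs

By discrete convolution, Q_j = Σ (P_i / 1 in) · U_{j−i}.
At t = 4 h (j=4): Q = (2.5/1)·10.6 + (3.2/1)·9.8 + (3.4/1)·3.9 = 71.1 cfs.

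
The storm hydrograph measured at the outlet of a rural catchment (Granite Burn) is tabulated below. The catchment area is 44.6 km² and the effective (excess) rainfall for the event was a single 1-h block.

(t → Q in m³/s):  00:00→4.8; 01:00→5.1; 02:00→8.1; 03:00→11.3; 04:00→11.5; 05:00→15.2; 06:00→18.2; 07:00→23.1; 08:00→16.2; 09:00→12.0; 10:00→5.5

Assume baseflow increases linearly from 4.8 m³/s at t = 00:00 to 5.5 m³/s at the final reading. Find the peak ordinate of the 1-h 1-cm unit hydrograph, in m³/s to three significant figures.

U_p ≈ 29.7 m³/s

Direct runoff: 0.00, 0.23, 3.16, 6.29, 6.42, 10.05, 12.98, 17.81, 10.84, 6.57, 0.00 m³/s; ΣQ_DR = 74.35 m³/s, peak = 17.81 m³/s.
Runoff depth d = ΣQ_DR·Δt / A = 74.35 × 3600 / (44.6 km²) = 6.001 mm.
The 1-cm UH is the DRH scaled by (10 mm)/d, so U_p = 17.81 × 10/6.001 = 29.7 m³/s.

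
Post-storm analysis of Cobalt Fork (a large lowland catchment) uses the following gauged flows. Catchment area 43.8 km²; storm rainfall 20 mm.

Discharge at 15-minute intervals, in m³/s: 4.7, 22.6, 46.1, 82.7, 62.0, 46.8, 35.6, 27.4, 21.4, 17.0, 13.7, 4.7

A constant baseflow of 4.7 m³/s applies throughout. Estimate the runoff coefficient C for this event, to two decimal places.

C ≈ 0.34

ΣQ_DR = 328.3 m³/s; V = ΣQ_DR·Δt = 2.955 × 10^5 m³.
Runoff depth d = V / A = 6.746 mm.
C = d / P = 6.746 / 20 = 0.34.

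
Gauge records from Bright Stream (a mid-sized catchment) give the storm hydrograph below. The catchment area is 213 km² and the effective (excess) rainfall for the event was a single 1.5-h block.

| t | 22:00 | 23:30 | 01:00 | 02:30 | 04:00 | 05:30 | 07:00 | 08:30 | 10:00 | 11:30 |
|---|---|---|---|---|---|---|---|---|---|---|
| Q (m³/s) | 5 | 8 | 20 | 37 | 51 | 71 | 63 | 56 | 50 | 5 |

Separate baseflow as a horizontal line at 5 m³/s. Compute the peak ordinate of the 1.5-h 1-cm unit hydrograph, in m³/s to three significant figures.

Direct runoff: 0.0, 3.0, 15.0, 32.0, 46.0, 66.0, 58.0, 51.0, 45.0, 0.0 m³/s; ΣQ_DR = 316.0 m³/s, peak = 66.0 m³/s.
Runoff depth d = ΣQ_DR·Δt / A = 316.0 × 5400 / (213 km²) = 8.011 mm.
The 1-cm UH is the DRH scaled by (10 mm)/d, so U_p = 66.0 × 10/8.011 = 82.4 m³/s.

U_p ≈ 82.4 m³/s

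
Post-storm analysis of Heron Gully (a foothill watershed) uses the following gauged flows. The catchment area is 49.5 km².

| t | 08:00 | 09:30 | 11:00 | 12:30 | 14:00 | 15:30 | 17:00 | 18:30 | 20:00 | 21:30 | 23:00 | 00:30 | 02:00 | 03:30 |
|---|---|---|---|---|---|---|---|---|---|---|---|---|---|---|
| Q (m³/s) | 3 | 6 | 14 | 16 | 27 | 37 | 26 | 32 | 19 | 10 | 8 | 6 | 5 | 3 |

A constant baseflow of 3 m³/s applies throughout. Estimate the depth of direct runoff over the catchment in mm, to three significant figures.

Direct runoff: 0.0, 3.0, 11.0, 13.0, 24.0, 34.0, 23.0, 29.0, 16.0, 7.0, 5.0, 3.0, 2.0, 0.0 m³/s; ΣQ_DR = 170.0 m³/s.
V = ΣQ_DR · Δt = 170.0 × 5400 s = 9.180 × 10^5 m³.
Over A = 49.5 km², depth = V / A = 18.5 mm.

d ≈ 18.5 mm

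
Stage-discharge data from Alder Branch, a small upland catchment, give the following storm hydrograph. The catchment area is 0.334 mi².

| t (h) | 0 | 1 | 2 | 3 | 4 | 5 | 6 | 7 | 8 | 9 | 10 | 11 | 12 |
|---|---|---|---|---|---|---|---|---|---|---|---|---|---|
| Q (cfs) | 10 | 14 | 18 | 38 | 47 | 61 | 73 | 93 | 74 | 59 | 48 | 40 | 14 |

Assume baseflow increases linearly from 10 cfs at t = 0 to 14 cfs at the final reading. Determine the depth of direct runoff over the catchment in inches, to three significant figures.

Direct runoff: 0.00, 3.67, 7.33, 27.00, 35.67, 49.33, 61.00, 80.67, 61.33, 46.00, 34.67, 26.33, 0.00 cfs; ΣQ_DR = 433.0 cfs.
V = ΣQ_DR · Δt = 433.0 × 3600 s = 1.559 × 10^6 ft³.
Over A = 0.334 mi², depth = V / A = 2.01 in.

d ≈ 2.01 in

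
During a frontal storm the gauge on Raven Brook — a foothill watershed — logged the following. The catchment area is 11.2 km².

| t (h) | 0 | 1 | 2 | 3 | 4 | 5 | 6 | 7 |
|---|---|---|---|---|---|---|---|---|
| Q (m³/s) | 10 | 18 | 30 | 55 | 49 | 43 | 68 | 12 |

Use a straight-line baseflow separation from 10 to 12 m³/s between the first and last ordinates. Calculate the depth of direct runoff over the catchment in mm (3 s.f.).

d ≈ 63.3 mm

Direct runoff: 0.00, 7.71, 19.43, 44.14, 37.86, 31.57, 56.29, 0.00 m³/s; ΣQ_DR = 197.0 m³/s.
V = ΣQ_DR · Δt = 197.0 × 3600 s = 7.092 × 10^5 m³.
Over A = 11.2 km², depth = V / A = 63.3 mm.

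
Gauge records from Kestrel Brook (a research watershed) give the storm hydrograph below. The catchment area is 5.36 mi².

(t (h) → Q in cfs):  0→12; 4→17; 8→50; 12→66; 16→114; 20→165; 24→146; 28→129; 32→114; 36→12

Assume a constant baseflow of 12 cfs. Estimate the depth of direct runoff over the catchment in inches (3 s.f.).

d ≈ 0.815 in

Direct runoff: 0.0, 5.0, 38.0, 54.0, 102.0, 153.0, 134.0, 117.0, 102.0, 0.0 cfs; ΣQ_DR = 705.0 cfs.
V = ΣQ_DR · Δt = 705.0 × 14400 s = 1.015 × 10^7 ft³.
Over A = 5.36 mi², depth = V / A = 0.815 in.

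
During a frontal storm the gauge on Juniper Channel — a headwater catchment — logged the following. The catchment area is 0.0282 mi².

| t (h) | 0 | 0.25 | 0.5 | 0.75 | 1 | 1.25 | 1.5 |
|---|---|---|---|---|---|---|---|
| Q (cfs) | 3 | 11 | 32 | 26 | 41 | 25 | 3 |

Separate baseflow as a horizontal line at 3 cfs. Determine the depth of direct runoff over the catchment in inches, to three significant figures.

Direct runoff: 0.0, 8.0, 29.0, 23.0, 38.0, 22.0, 0.0 cfs; ΣQ_DR = 120.0 cfs.
V = ΣQ_DR · Δt = 120.0 × 900 s = 1.080 × 10^5 ft³.
Over A = 0.0282 mi², depth = V / A = 1.65 in.

d ≈ 1.65 in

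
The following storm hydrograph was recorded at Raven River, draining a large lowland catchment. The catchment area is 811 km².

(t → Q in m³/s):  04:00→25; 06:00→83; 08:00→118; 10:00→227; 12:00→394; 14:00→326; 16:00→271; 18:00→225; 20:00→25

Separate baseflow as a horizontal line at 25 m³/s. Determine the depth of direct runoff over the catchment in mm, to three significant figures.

d ≈ 13.0 mm

Direct runoff: 0.0, 58.0, 93.0, 202.0, 369.0, 301.0, 246.0, 200.0, 0.0 m³/s; ΣQ_DR = 1469 m³/s.
V = ΣQ_DR · Δt = 1469 × 7200 s = 1.058 × 10^7 m³.
Over A = 811 km², depth = V / A = 13.0 mm.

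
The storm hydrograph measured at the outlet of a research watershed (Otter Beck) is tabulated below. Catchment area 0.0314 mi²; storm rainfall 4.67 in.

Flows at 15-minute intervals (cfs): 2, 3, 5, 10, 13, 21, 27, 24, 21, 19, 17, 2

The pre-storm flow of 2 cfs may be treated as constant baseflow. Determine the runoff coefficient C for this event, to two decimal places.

C ≈ 0.37

ΣQ_DR = 140.0 cfs; V = ΣQ_DR·Δt = 1.260 × 10^5 ft³.
Runoff depth d = V / A = 1.727 in.
C = d / P = 1.727 / 4.67 = 0.37.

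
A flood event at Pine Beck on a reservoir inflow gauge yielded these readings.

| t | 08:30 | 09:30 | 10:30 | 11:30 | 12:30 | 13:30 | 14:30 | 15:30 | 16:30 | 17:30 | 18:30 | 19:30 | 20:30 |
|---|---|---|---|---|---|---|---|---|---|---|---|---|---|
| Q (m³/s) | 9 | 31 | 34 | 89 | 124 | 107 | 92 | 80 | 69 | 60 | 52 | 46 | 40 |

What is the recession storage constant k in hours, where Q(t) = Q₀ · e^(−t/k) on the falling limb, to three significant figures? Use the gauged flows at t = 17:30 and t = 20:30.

On the falling limb, Q drops from 60 to 40 m³/s between t = 17:30 and t = 20:30 (Δt = 3 h).
k = −Δt / ln(Q₂/Q₁) = −3 / ln(40/60) = 7.40 h.

k ≈ 7.40 h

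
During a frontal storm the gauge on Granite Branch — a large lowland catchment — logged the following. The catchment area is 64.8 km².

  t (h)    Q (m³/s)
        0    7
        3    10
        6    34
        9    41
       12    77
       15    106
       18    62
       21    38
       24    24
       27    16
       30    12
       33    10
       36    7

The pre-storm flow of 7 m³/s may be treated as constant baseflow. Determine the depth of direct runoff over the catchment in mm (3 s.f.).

Direct runoff: 0.0, 3.0, 27.0, 34.0, 70.0, 99.0, 55.0, 31.0, 17.0, 9.0, 5.0, 3.0, 0.0 m³/s; ΣQ_DR = 353.0 m³/s.
V = ΣQ_DR · Δt = 353.0 × 10800 s = 3.812 × 10^6 m³.
Over A = 64.8 km², depth = V / A = 58.8 mm.

d ≈ 58.8 mm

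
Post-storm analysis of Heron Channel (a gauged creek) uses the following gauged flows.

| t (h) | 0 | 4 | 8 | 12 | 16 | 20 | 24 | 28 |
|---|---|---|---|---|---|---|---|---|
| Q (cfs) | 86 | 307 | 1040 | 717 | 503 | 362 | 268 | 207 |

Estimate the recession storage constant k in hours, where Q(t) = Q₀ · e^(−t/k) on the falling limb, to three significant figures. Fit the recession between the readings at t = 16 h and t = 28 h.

On the falling limb, Q drops from 503 to 207 cfs between t = 16 h and t = 28 h (Δt = 12 h).
k = −Δt / ln(Q₂/Q₁) = −12 / ln(207/503) = 13.5 h.

k ≈ 13.5 h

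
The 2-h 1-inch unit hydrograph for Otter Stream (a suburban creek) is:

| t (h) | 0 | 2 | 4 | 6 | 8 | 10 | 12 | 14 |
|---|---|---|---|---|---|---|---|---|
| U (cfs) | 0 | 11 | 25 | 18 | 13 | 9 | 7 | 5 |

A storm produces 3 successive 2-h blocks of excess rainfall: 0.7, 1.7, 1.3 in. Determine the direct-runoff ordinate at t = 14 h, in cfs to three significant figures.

Q ≈ 27.1 cfs

By discrete convolution, Q_j = Σ (P_i / 1 in) · U_{j−i}.
At t = 14 h (j=7): Q = (0.7/1)·5 + (1.7/1)·7 + (1.3/1)·9 = 27.1 cfs.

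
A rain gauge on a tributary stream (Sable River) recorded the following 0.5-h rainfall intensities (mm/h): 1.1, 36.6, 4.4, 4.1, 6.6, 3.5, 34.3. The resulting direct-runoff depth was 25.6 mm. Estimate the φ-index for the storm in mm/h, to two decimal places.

Only the 2 blocks with intensity above φ contribute runoff: 36.6, 34.3 mm/h.
Σ(I−φ)·Δt = d  ⇒  (36.6+34.3 − 2φ)·0.5 = 25.6
φ = (70.90 − 25.6/0.5) / 2 = 9.85 mm/h.

φ ≈ 9.85 mm/h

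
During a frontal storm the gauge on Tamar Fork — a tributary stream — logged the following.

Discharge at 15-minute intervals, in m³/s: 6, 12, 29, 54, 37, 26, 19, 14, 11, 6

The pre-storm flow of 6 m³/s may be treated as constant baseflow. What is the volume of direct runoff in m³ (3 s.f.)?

V ≈ 1.39 × 10^5 m³

Direct-runoff ordinates (Q − Q_b): 0.0, 6.0, 23.0, 48.0, 31.0, 20.0, 13.0, 8.0, 5.0, 0.0 m³/s.
ΣQ_DR = 154.0 m³/s.
With Δt = 0.25 h = 900 s, V = ΣQ_DR · Δt = 154.0 × 900 = 1.39 × 10^5 m³.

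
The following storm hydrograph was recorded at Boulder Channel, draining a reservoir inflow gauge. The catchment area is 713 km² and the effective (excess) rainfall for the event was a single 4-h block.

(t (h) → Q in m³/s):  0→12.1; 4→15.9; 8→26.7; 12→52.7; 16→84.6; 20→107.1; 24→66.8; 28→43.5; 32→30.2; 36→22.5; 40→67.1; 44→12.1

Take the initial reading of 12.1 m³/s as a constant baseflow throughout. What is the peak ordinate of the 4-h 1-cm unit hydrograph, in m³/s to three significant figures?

U_p ≈ 119 m³/s

Direct runoff: 0.0, 3.8, 14.6, 40.6, 72.5, 95.0, 54.7, 31.4, 18.1, 10.4, 55.0, 0.0 m³/s; ΣQ_DR = 396.1 m³/s, peak = 95.0 m³/s.
Runoff depth d = ΣQ_DR·Δt / A = 396.1 × 14400 / (713 km²) = 8.000 mm.
The 1-cm UH is the DRH scaled by (10 mm)/d, so U_p = 95.0 × 10/8.000 = 119 m³/s.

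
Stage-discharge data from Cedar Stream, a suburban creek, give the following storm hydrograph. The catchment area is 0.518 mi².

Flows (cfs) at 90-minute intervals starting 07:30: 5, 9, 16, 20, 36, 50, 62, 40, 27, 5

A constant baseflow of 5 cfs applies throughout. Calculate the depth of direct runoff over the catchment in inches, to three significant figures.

Direct runoff: 0.0, 4.0, 11.0, 15.0, 31.0, 45.0, 57.0, 35.0, 22.0, 0.0 cfs; ΣQ_DR = 220.0 cfs.
V = ΣQ_DR · Δt = 220.0 × 5400 s = 1.188 × 10^6 ft³.
Over A = 0.518 mi², depth = V / A = 0.987 in.

d ≈ 0.987 in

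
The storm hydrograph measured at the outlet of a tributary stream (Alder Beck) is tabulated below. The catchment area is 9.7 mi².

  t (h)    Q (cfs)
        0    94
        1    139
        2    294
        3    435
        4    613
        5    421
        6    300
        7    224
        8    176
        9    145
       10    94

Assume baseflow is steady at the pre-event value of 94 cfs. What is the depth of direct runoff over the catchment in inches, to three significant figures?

d ≈ 0.304 in

Direct runoff: 0.0, 45.0, 200.0, 341.0, 519.0, 327.0, 206.0, 130.0, 82.0, 51.0, 0.0 cfs; ΣQ_DR = 1901 cfs.
V = ΣQ_DR · Δt = 1901 × 3600 s = 6.844 × 10^6 ft³.
Over A = 9.7 mi², depth = V / A = 0.304 in.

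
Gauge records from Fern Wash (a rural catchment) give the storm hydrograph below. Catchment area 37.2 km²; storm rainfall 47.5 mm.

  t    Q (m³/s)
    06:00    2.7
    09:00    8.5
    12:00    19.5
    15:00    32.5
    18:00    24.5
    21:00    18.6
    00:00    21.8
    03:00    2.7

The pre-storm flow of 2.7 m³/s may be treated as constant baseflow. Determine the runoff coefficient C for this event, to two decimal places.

C ≈ 0.67

ΣQ_DR = 109.2 m³/s; V = ΣQ_DR·Δt = 1.179 × 10^6 m³.
Runoff depth d = V / A = 31.70 mm.
C = d / P = 31.70 / 47.5 = 0.67.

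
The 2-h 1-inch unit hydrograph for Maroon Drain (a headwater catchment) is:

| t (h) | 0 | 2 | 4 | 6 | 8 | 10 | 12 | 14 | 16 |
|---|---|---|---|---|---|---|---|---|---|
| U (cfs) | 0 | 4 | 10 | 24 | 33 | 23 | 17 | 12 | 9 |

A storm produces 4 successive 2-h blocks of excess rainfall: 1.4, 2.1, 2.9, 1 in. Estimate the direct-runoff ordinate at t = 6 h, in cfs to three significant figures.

By discrete convolution, Q_j = Σ (P_i / 1 in) · U_{j−i}.
At t = 6 h (j=3): Q = (1.4/1)·24 + (2.1/1)·10 + (2.9/1)·4 + (1/1)·0 = 66.2 cfs.

Q ≈ 66.2 cfs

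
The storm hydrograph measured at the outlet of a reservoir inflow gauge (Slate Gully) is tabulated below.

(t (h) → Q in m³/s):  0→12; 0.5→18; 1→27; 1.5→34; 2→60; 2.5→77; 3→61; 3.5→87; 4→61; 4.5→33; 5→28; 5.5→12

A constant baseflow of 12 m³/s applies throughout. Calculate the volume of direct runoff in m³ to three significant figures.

V ≈ 6.59 × 10^5 m³

Direct-runoff ordinates (Q − Q_b): 0.0, 6.0, 15.0, 22.0, 48.0, 65.0, 49.0, 75.0, 49.0, 21.0, 16.0, 0.0 m³/s.
ΣQ_DR = 366.0 m³/s.
With Δt = 0.5 h = 1800 s, V = ΣQ_DR · Δt = 366.0 × 1800 = 6.59 × 10^5 m³.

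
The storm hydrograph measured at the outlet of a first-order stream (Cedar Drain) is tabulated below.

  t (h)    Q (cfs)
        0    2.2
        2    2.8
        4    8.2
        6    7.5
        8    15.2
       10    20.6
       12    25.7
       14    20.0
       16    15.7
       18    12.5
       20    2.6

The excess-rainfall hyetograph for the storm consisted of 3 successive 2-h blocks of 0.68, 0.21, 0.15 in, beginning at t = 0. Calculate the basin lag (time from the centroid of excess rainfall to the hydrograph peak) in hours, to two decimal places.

t_L ≈ 10.02 h

Centroid of excess rainfall: t_c = Σ P_i·t̄_i / ΣP_i = 1.9808 h (block centres at 1, 3, 5 h).
Hydrograph peak occurs at t = 12 h, so basin lag t_L = 12 − 1.9808 = 10.02 h.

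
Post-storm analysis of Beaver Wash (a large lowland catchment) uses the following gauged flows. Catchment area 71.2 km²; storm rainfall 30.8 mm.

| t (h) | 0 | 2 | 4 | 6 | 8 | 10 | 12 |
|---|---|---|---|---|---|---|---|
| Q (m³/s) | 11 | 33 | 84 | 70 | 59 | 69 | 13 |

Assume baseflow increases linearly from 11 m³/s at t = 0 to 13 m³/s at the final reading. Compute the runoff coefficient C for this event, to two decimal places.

C ≈ 0.84

ΣQ_DR = 255.0 m³/s; V = ΣQ_DR·Δt = 1.836 × 10^6 m³.
Runoff depth d = V / A = 25.79 mm.
C = d / P = 25.79 / 30.8 = 0.84.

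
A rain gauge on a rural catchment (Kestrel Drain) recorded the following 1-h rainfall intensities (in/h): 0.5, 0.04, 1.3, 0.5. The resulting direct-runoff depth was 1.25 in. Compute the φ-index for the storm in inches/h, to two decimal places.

φ ≈ 0.35 in/h

Only the 3 blocks with intensity above φ contribute runoff: 0.5, 1.3, 0.5 in/h.
Σ(I−φ)·Δt = d  ⇒  (0.5+1.3+0.5 − 3φ)·1 = 1.25
φ = (2.300 − 1.25/1) / 3 = 0.35 in/h.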